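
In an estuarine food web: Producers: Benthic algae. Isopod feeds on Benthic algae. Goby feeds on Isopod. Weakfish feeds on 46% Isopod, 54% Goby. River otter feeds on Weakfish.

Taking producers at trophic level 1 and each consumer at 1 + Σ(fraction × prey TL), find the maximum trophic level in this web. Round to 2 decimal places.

Isopod: 1 + 1 = 2
Goby: 1 + 2 = 3
Weakfish: 1 + (0.46×2 + 0.54×3) = 3.54
River otter: 1 + 3.54 = 4.54

4.54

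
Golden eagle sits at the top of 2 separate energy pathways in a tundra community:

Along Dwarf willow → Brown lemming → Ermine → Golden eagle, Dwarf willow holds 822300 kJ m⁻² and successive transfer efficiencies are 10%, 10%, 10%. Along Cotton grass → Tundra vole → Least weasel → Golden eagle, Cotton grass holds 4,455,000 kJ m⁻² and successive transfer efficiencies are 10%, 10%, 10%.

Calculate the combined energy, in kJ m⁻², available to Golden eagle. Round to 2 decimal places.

5277.30 kJ m⁻²

Via Dwarf willow: 822300 × 0.1 × 0.1 × 0.1 = 822.3 kJ m⁻²
Via Cotton grass: 4455000 × 0.1 × 0.1 × 0.1 = 4455 kJ m⁻²
Total at Golden eagle: 822.3 + 4455 = 5277.3 kJ m⁻²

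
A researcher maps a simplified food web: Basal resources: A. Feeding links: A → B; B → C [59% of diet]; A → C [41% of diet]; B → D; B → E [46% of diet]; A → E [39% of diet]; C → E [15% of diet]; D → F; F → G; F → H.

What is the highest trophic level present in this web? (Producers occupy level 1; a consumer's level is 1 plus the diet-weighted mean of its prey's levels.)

B: 1 + 1 = 2
C: 1 + (0.59×2 + 0.41×1) = 2.59
D: 1 + 2 = 3
E: 1 + (0.46×2 + 0.39×1 + 0.15×2.59) = 2.6985
F: 1 + 3 = 4
G: 1 + 4 = 5
H: 1 + 4 = 5

5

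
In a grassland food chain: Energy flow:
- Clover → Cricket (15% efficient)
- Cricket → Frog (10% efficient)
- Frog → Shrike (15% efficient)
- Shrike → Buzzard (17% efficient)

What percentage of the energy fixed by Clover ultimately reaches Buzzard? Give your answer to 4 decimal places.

Product of link efficiencies: 0.15 × 0.1 × 0.15 × 0.17 = 0.0003825
As a percentage: 0.0003825 × 100 = 0.0383%

0.0383%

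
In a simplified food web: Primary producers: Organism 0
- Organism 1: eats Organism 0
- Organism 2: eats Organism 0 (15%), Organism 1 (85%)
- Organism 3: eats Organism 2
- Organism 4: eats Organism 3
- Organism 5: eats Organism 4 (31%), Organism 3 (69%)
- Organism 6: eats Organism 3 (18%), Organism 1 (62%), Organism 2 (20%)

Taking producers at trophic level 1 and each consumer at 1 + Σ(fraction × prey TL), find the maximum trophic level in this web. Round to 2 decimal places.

5.16

Organism 1: 1 + 1 = 2
Organism 2: 1 + (0.15×1 + 0.85×2) = 2.85
Organism 3: 1 + 2.85 = 3.85
Organism 4: 1 + 3.85 = 4.85
Organism 5: 1 + (0.31×4.85 + 0.69×3.85) = 5.16
Organism 6: 1 + (0.18×3.85 + 0.62×2 + 0.2×2.85) = 3.503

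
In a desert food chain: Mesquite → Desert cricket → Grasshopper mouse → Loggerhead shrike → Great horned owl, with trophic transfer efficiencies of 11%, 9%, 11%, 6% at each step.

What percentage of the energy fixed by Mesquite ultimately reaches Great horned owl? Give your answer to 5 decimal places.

Product of link efficiencies: 0.11 × 0.09 × 0.11 × 0.06 = 0.00006534
As a percentage: 0.00006534 × 100 = 0.00653%

0.00653%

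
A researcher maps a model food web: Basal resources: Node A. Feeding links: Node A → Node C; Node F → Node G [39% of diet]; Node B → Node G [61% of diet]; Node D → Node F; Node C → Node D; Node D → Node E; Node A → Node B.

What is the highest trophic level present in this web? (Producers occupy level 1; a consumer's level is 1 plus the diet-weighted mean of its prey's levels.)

4

Node B: 1 + 1 = 2
Node C: 1 + 1 = 2
Node D: 1 + 2 = 3
Node E: 1 + 3 = 4
Node F: 1 + 3 = 4
Node G: 1 + (0.39×4 + 0.61×2) = 3.78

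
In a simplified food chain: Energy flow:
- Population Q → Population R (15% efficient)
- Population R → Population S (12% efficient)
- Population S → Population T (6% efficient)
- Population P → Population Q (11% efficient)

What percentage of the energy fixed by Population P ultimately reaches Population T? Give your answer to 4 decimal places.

Product of link efficiencies: 0.11 × 0.15 × 0.12 × 0.06 = 0.0001188
As a percentage: 0.0001188 × 100 = 0.0119%

0.0119%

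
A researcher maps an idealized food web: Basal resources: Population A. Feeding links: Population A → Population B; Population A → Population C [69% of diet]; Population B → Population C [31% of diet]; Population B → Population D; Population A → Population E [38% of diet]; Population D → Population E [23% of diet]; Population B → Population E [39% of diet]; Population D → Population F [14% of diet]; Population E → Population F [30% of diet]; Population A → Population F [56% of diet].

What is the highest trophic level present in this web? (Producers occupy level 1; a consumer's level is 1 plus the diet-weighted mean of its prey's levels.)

Population B: 1 + 1 = 2
Population C: 1 + (0.69×1 + 0.31×2) = 2.31
Population D: 1 + 2 = 3
Population E: 1 + (0.38×1 + 0.23×3 + 0.39×2) = 2.85
Population F: 1 + (0.14×3 + 0.3×2.85 + 0.56×1) = 2.835

3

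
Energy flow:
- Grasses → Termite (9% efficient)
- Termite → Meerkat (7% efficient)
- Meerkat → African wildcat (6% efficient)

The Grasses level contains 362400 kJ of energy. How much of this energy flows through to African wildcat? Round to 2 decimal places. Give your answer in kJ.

136.99 kJ

Termite: 362400 × 0.09 = 32616 kJ
Meerkat: 32616 × 0.07 = 2283.12 kJ
African wildcat: 2283.12 × 0.06 = 136.9872 kJ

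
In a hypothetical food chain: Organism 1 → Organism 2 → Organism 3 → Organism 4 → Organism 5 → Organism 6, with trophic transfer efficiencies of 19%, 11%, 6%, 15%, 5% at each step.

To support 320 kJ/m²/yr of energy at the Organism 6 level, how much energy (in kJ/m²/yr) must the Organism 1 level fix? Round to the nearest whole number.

34024455 kJ/m²/yr

Cumulative transfer efficiency: 0.19 × 0.11 × 0.06 × 0.15 × 0.05 = 0.000009405
Organism 1 energy = 320 / 0.000009405 = 34024455 kJ/m²/yr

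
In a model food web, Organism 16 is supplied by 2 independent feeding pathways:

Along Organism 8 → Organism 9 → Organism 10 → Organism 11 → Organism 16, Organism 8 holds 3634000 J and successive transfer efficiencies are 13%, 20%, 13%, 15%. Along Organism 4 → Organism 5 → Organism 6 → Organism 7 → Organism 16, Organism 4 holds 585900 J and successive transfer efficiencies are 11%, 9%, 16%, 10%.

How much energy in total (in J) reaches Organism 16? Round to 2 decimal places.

Via Organism 8: 3634000 × 0.13 × 0.2 × 0.13 × 0.15 = 1842.438 J
Via Organism 4: 585900 × 0.11 × 0.09 × 0.16 × 0.1 = 92.80656 J
Total at Organism 16: 1842.438 + 92.80656 = 1935.24456 J

1935.24 J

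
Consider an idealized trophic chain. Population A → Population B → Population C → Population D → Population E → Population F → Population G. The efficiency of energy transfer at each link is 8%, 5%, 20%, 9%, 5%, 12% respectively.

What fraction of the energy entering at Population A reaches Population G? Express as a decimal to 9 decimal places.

0.000000432

Product of link efficiencies: 0.08 × 0.05 × 0.2 × 0.09 × 0.05 × 0.12 = 0.000000432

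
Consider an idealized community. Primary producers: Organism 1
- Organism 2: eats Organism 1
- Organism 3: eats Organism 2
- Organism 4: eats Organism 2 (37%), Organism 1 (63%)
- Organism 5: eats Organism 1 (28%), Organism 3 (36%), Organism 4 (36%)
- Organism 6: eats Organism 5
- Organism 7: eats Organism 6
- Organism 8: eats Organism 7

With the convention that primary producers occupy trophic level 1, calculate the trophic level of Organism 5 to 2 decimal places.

Organism 2: 1 + 1 = 2
Organism 3: 1 + 2 = 3
Organism 4: 1 + (0.37×2 + 0.63×1) = 2.37
Organism 5: 1 + (0.28×1 + 0.36×3 + 0.36×2.37) = 3.2132
Organism 6: 1 + 3.2132 = 4.2132
Organism 7: 1 + 4.2132 = 5.2132
Organism 8: 1 + 5.2132 = 6.2132

3.21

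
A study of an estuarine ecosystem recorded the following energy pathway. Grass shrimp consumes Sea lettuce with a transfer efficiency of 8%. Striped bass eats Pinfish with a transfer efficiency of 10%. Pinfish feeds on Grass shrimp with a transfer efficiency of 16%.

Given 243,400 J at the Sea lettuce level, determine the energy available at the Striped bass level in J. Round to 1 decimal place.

Grass shrimp: 243400 × 0.08 = 19472 J
Pinfish: 19472 × 0.16 = 3115.52 J
Striped bass: 3115.52 × 0.1 = 311.552 J

311.6 J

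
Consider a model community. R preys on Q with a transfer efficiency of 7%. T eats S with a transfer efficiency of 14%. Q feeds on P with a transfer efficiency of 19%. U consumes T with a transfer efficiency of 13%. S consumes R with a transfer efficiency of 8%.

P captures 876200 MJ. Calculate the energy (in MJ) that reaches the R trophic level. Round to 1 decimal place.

Q: 876200 × 0.19 = 166478 MJ
R: 166478 × 0.07 = 11653.46 MJ

11653.5 MJ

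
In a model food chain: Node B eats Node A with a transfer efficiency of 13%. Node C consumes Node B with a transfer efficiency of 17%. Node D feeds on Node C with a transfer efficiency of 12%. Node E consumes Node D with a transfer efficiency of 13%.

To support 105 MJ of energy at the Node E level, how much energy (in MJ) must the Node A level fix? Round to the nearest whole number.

Cumulative transfer efficiency: 0.13 × 0.17 × 0.12 × 0.13 = 0.00034476
Node A energy = 105 / 0.00034476 = 304560 MJ

304560 MJ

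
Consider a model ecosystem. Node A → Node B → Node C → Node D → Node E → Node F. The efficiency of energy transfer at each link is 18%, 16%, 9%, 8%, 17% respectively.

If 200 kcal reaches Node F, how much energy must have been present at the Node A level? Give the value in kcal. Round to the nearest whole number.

5673566 kcal

Cumulative transfer efficiency: 0.18 × 0.16 × 0.09 × 0.08 × 0.17 = 0.0000352512
Node A energy = 200 / 0.0000352512 = 5673566 kcal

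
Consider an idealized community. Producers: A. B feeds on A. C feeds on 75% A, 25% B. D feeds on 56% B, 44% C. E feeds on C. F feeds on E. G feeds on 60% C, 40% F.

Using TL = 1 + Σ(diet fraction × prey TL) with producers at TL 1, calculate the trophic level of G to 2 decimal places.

B: 1 + 1 = 2
C: 1 + (0.75×1 + 0.25×2) = 2.25
D: 1 + (0.56×2 + 0.44×2.25) = 3.11
E: 1 + 2.25 = 3.25
F: 1 + 3.25 = 4.25
G: 1 + (0.6×2.25 + 0.4×4.25) = 4.05

4.05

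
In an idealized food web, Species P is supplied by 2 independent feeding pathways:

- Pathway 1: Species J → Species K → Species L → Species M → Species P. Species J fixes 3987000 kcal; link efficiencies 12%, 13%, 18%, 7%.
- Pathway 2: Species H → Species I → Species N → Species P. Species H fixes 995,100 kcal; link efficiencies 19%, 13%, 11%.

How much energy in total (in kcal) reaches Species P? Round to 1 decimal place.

3487.4 kcal

Pathway 1: 3987000 × 0.12 × 0.13 × 0.18 × 0.07 = 783.68472 kcal
Pathway 2: 995100 × 0.19 × 0.13 × 0.11 = 2703.6867 kcal
Total at Species P: 783.68472 + 2703.6867 = 3487.37142 kcal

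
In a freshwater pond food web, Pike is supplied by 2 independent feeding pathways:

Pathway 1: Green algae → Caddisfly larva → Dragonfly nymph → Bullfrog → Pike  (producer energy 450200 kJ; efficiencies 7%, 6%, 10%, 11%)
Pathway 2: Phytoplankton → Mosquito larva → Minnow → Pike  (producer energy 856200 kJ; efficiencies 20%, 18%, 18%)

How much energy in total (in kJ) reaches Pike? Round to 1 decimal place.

Pathway 1: 450200 × 0.07 × 0.06 × 0.1 × 0.11 = 20.79924 kJ
Pathway 2: 856200 × 0.2 × 0.18 × 0.18 = 5548.176 kJ
Total at Pike: 20.79924 + 5548.176 = 5568.97524 kJ

5569.0 kJ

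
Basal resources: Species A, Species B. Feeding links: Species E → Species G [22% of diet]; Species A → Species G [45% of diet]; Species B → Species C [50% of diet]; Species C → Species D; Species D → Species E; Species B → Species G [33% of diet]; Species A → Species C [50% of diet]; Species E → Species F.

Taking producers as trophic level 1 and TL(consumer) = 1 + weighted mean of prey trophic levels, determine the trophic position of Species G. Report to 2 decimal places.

Species C: 1 + (0.5×1 + 0.5×1) = 2
Species D: 1 + 2 = 3
Species E: 1 + 3 = 4
Species F: 1 + 4 = 5
Species G: 1 + (0.22×4 + 0.45×1 + 0.33×1) = 2.66

2.66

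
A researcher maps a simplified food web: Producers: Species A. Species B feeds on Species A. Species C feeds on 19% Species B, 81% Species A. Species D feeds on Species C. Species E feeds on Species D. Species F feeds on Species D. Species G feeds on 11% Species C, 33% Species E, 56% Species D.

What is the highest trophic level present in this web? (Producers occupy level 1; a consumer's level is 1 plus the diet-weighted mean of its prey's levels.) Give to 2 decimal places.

Species B: 1 + 1 = 2
Species C: 1 + (0.19×2 + 0.81×1) = 2.19
Species D: 1 + 2.19 = 3.19
Species E: 1 + 3.19 = 4.19
Species F: 1 + 3.19 = 4.19
Species G: 1 + (0.11×2.19 + 0.33×4.19 + 0.56×3.19) = 4.41

4.41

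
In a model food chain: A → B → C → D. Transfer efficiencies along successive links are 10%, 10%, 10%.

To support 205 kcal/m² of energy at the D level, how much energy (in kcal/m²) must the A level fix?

205000 kcal/m²

Cumulative transfer efficiency: 0.1 × 0.1 × 0.1 = 0.001
A energy = 205 / 0.001 = 205000 kcal/m²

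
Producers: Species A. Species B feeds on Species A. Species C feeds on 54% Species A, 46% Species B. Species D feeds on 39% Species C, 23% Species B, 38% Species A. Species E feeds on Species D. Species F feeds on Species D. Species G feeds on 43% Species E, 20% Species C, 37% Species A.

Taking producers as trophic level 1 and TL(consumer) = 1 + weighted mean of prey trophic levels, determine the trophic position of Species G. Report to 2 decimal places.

Species B: 1 + 1 = 2
Species C: 1 + (0.54×1 + 0.46×2) = 2.46
Species D: 1 + (0.39×2.46 + 0.23×2 + 0.38×1) = 2.7994
Species E: 1 + 2.7994 = 3.7994
Species F: 1 + 2.7994 = 3.7994
Species G: 1 + (0.43×3.7994 + 0.2×2.46 + 0.37×1) = 3.495742

3.50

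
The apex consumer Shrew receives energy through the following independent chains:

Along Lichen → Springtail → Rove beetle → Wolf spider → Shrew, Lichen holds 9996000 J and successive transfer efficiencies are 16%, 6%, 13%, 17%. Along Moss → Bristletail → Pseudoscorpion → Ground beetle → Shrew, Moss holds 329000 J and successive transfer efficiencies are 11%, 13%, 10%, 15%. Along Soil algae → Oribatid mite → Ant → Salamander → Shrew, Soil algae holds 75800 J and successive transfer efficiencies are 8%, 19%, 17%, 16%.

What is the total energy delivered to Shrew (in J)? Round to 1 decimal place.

Via Lichen: 9996000 × 0.16 × 0.06 × 0.13 × 0.17 = 2120.75136 J
Via Moss: 329000 × 0.11 × 0.13 × 0.1 × 0.15 = 70.5705 J
Via Soil algae: 75800 × 0.08 × 0.19 × 0.17 × 0.16 = 31.338752 J
Total at Shrew: 2120.75136 + 70.5705 + 31.338752 = 2222.660612 J

2222.7 J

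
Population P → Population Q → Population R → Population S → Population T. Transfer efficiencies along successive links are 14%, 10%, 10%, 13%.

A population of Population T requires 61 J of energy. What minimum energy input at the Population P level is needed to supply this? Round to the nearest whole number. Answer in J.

335165 J

Cumulative transfer efficiency: 0.14 × 0.1 × 0.1 × 0.13 = 0.000182
Population P energy = 61 / 0.000182 = 335165 J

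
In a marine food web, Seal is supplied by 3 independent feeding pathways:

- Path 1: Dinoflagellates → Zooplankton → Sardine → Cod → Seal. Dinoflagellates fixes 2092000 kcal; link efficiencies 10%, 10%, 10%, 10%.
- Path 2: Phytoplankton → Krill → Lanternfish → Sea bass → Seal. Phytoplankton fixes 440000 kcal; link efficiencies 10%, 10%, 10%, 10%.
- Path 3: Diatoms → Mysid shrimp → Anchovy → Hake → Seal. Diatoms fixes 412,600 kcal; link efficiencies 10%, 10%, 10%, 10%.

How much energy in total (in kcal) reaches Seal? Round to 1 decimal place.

Path 1: 2092000 × 0.1 × 0.1 × 0.1 × 0.1 = 209.2 kcal
Path 2: 440000 × 0.1 × 0.1 × 0.1 × 0.1 = 44 kcal
Path 3: 412600 × 0.1 × 0.1 × 0.1 × 0.1 = 41.26 kcal
Total at Seal: 209.2 + 44 + 41.26 = 294.46 kcal

294.5 kcal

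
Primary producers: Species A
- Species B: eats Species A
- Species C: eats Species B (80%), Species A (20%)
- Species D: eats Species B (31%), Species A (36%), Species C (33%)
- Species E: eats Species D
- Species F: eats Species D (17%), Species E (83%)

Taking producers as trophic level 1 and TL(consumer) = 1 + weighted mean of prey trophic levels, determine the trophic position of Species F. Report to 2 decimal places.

Species B: 1 + 1 = 2
Species C: 1 + (0.8×2 + 0.2×1) = 2.8
Species D: 1 + (0.31×2 + 0.36×1 + 0.33×2.8) = 2.904
Species E: 1 + 2.904 = 3.904
Species F: 1 + (0.17×2.904 + 0.83×3.904) = 4.734

4.73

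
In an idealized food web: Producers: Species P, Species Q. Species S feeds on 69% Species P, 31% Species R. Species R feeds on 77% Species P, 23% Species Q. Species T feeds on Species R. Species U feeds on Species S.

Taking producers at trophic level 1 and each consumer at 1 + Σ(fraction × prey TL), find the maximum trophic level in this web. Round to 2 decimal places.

Species R: 1 + (0.77×1 + 0.23×1) = 2
Species S: 1 + (0.69×1 + 0.31×2) = 2.31
Species T: 1 + 2 = 3
Species U: 1 + 2.31 = 3.31

3.31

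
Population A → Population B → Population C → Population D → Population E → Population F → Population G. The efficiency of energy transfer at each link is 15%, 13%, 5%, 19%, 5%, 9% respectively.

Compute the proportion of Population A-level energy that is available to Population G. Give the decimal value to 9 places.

0.000000834

Product of link efficiencies: 0.15 × 0.13 × 0.05 × 0.19 × 0.05 × 0.09 = 0.000000833625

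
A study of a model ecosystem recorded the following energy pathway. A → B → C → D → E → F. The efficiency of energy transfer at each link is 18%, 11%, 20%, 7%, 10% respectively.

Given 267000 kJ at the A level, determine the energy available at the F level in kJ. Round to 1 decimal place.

B: 267000 × 0.18 = 48060 kJ
C: 48060 × 0.11 = 5286.6 kJ
D: 5286.6 × 0.2 = 1057.32 kJ
E: 1057.32 × 0.07 = 74.0124 kJ
F: 74.0124 × 0.1 = 7.40124 kJ

7.4 kJ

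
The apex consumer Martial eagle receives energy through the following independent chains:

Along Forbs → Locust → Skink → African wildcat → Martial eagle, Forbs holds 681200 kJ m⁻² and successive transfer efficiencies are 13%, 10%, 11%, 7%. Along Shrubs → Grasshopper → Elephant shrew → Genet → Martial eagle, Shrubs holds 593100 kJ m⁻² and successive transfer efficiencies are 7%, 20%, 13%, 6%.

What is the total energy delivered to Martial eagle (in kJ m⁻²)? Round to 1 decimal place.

Via Forbs: 681200 × 0.13 × 0.1 × 0.11 × 0.07 = 68.18812 kJ m⁻²
Via Shrubs: 593100 × 0.07 × 0.2 × 0.13 × 0.06 = 64.76652 kJ m⁻²
Total at Martial eagle: 68.18812 + 64.76652 = 132.95464 kJ m⁻²

133.0 kJ m⁻²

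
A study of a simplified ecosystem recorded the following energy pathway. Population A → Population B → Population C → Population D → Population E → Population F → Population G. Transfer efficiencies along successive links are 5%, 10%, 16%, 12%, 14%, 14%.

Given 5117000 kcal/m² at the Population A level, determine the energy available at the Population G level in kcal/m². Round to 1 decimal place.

Population B: 5117000 × 0.05 = 255850 kcal/m²
Population C: 255850 × 0.1 = 25585 kcal/m²
Population D: 25585 × 0.16 = 4093.6 kcal/m²
Population E: 4093.6 × 0.12 = 491.232 kcal/m²
Population F: 491.232 × 0.14 = 68.77248 kcal/m²
Population G: 68.77248 × 0.14 = 9.6281472 kcal/m²

9.6 kcal/m²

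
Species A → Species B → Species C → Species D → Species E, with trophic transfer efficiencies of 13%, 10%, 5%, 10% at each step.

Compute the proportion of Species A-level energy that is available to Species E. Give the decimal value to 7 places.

0.0000650

Product of link efficiencies: 0.13 × 0.1 × 0.05 × 0.1 = 0.000065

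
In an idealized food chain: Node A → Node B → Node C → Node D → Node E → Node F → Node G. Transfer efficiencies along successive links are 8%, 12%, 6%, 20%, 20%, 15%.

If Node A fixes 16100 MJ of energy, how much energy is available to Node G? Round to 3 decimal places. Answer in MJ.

Node B: 16100 × 0.08 = 1288 MJ
Node C: 1288 × 0.12 = 154.56 MJ
Node D: 154.56 × 0.06 = 9.2736 MJ
Node E: 9.2736 × 0.2 = 1.85472 MJ
Node F: 1.85472 × 0.2 = 0.370944 MJ
Node G: 0.370944 × 0.15 = 0.0556416 MJ

0.056 MJ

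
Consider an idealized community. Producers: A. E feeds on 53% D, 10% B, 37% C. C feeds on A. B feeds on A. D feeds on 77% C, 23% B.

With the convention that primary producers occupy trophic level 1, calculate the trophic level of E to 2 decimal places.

B: 1 + 1 = 2
C: 1 + 1 = 2
D: 1 + (0.77×2 + 0.23×2) = 3
E: 1 + (0.53×3 + 0.1×2 + 0.37×2) = 3.53

3.53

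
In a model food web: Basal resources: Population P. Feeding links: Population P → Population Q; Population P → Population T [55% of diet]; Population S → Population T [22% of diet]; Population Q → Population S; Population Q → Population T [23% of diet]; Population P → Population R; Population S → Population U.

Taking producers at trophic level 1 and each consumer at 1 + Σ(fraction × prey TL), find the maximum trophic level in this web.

Population Q: 1 + 1 = 2
Population R: 1 + 1 = 2
Population S: 1 + 2 = 3
Population T: 1 + (0.22×3 + 0.55×1 + 0.23×2) = 2.67
Population U: 1 + 3 = 4

4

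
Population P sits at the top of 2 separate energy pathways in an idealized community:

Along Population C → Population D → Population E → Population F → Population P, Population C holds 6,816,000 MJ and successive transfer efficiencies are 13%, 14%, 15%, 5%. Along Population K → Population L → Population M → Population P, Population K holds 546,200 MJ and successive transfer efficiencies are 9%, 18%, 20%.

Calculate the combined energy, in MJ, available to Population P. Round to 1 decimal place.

Via Population C: 6816000 × 0.13 × 0.14 × 0.15 × 0.05 = 930.384 MJ
Via Population K: 546200 × 0.09 × 0.18 × 0.2 = 1769.688 MJ
Total at Population P: 930.384 + 1769.688 = 2700.072 MJ

2700.1 MJ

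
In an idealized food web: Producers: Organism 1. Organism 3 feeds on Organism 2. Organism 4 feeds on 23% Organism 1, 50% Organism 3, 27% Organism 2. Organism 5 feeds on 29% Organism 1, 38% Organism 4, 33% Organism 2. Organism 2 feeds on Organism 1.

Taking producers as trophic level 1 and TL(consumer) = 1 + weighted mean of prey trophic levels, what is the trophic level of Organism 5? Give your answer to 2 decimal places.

Organism 2: 1 + 1 = 2
Organism 3: 1 + 2 = 3
Organism 4: 1 + (0.23×1 + 0.5×3 + 0.27×2) = 3.27
Organism 5: 1 + (0.29×1 + 0.38×3.27 + 0.33×2) = 3.1926

3.19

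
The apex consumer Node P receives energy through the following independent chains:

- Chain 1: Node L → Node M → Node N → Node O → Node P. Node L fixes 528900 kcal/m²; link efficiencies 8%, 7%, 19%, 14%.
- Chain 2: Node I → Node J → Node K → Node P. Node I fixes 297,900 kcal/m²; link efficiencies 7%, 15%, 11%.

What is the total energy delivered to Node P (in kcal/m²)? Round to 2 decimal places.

422.86 kcal/m²

Chain 1: 528900 × 0.08 × 0.07 × 0.19 × 0.14 = 78.784944 kcal/m²
Chain 2: 297900 × 0.07 × 0.15 × 0.11 = 344.0745 kcal/m²
Total at Node P: 78.784944 + 344.0745 = 422.859444 kcal/m²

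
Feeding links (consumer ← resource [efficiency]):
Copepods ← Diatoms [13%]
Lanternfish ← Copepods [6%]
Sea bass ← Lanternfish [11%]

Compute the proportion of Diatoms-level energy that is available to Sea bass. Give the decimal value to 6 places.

Product of link efficiencies: 0.13 × 0.06 × 0.11 = 0.000858

0.000858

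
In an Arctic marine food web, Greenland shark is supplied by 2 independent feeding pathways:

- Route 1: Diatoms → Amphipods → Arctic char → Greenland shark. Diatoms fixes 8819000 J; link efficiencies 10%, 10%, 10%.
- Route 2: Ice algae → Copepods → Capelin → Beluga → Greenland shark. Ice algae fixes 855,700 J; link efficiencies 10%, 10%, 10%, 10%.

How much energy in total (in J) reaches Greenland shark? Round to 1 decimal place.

Route 1: 8819000 × 0.1 × 0.1 × 0.1 = 8819 J
Route 2: 855700 × 0.1 × 0.1 × 0.1 × 0.1 = 85.57 J
Total at Greenland shark: 8819 + 85.57 = 8904.57 J

8904.6 J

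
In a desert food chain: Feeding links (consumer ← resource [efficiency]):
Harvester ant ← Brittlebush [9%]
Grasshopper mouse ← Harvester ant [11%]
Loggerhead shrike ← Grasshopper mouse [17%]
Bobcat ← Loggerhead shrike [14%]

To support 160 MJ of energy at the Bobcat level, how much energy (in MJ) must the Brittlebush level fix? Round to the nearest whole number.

679060 MJ

Cumulative transfer efficiency: 0.09 × 0.11 × 0.17 × 0.14 = 0.00023562
Brittlebush energy = 160 / 0.00023562 = 679060 MJ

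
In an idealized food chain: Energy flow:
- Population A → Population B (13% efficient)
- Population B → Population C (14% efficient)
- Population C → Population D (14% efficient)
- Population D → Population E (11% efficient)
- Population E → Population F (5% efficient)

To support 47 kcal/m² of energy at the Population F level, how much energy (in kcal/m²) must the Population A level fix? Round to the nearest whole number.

3353789 kcal/m²

Cumulative transfer efficiency: 0.13 × 0.14 × 0.14 × 0.11 × 0.05 = 0.000014014
Population A energy = 47 / 0.000014014 = 3353789 kcal/m²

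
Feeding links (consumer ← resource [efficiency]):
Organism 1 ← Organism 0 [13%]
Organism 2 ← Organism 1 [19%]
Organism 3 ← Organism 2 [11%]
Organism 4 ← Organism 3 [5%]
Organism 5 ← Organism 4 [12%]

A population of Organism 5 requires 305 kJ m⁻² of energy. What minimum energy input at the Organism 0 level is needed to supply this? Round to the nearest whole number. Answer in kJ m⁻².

Cumulative transfer efficiency: 0.13 × 0.19 × 0.11 × 0.05 × 0.12 = 0.000016302
Organism 0 energy = 305 / 0.000016302 = 18709361 kJ m⁻²

18709361 kJ m⁻²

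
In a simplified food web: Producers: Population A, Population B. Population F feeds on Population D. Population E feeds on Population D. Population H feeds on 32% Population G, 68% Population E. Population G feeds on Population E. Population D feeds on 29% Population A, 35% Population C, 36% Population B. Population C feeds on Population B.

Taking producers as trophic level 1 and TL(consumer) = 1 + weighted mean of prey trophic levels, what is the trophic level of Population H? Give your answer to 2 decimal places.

Population C: 1 + 1 = 2
Population D: 1 + (0.29×1 + 0.35×2 + 0.36×1) = 2.35
Population E: 1 + 2.35 = 3.35
Population F: 1 + 2.35 = 3.35
Population G: 1 + 3.35 = 4.35
Population H: 1 + (0.32×4.35 + 0.68×3.35) = 4.67

4.67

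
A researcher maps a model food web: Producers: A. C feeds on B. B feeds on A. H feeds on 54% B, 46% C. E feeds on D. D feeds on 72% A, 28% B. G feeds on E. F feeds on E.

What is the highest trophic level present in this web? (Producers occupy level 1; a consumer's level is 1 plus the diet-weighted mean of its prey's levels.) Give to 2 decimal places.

4.28

B: 1 + 1 = 2
C: 1 + 2 = 3
D: 1 + (0.72×1 + 0.28×2) = 2.28
E: 1 + 2.28 = 3.28
F: 1 + 3.28 = 4.28
G: 1 + 3.28 = 4.28
H: 1 + (0.54×2 + 0.46×3) = 3.46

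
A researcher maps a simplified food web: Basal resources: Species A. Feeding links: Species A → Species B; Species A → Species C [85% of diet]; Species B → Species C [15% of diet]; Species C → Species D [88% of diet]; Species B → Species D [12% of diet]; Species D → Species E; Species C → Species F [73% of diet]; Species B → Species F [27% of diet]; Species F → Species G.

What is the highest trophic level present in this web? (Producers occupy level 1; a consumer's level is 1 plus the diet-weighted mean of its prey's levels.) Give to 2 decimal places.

Species B: 1 + 1 = 2
Species C: 1 + (0.85×1 + 0.15×2) = 2.15
Species D: 1 + (0.88×2.15 + 0.12×2) = 3.132
Species E: 1 + 3.132 = 4.132
Species F: 1 + (0.73×2.15 + 0.27×2) = 3.1095
Species G: 1 + 3.1095 = 4.1095

4.13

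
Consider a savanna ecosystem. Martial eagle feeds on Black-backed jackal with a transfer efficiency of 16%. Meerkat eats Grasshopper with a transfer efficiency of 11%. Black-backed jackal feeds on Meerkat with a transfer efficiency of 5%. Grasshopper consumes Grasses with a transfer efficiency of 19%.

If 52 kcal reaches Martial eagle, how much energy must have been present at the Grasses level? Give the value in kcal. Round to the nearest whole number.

Cumulative transfer efficiency: 0.19 × 0.11 × 0.05 × 0.16 = 0.0001672
Grasses energy = 52 / 0.0001672 = 311005 kcal

311005 kcal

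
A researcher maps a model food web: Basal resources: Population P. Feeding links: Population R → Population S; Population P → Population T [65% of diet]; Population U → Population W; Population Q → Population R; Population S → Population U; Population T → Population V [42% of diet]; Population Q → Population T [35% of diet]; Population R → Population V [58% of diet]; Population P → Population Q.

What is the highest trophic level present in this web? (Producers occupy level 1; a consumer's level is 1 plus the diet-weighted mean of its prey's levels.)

6

Population Q: 1 + 1 = 2
Population R: 1 + 2 = 3
Population S: 1 + 3 = 4
Population T: 1 + (0.35×2 + 0.65×1) = 2.35
Population U: 1 + 4 = 5
Population V: 1 + (0.58×3 + 0.42×2.35) = 3.727
Population W: 1 + 5 = 6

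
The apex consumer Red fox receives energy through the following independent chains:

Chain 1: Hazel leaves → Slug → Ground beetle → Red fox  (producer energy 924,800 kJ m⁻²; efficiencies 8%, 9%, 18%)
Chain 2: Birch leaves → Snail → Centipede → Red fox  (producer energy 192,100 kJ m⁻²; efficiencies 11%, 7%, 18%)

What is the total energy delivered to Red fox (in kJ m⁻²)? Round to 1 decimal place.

Chain 1: 924800 × 0.08 × 0.09 × 0.18 = 1198.5408 kJ m⁻²
Chain 2: 192100 × 0.11 × 0.07 × 0.18 = 266.2506 kJ m⁻²
Total at Red fox: 1198.5408 + 266.2506 = 1464.7914 kJ m⁻²

1464.8 kJ m⁻²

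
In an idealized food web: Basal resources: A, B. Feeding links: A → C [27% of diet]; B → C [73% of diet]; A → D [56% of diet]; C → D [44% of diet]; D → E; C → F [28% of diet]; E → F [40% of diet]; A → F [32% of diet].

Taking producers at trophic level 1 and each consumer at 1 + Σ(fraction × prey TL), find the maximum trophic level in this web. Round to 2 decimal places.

3.44

C: 1 + (0.27×1 + 0.73×1) = 2
D: 1 + (0.56×1 + 0.44×2) = 2.44
E: 1 + 2.44 = 3.44
F: 1 + (0.28×2 + 0.4×3.44 + 0.32×1) = 3.256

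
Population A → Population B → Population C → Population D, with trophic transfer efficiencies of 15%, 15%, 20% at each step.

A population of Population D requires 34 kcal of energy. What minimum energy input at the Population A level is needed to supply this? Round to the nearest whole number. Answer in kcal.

Cumulative transfer efficiency: 0.15 × 0.15 × 0.2 = 0.0045
Population A energy = 34 / 0.0045 = 7556 kcal

7556 kcal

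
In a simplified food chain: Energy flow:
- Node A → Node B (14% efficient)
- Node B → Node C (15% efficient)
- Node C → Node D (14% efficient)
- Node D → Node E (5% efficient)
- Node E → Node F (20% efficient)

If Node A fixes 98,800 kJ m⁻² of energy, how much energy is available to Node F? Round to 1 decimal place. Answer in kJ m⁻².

Node B: 98800 × 0.14 = 13832 kJ m⁻²
Node C: 13832 × 0.15 = 2074.8 kJ m⁻²
Node D: 2074.8 × 0.14 = 290.472 kJ m⁻²
Node E: 290.472 × 0.05 = 14.5236 kJ m⁻²
Node F: 14.5236 × 0.2 = 2.90472 kJ m⁻²

2.9 kJ m⁻²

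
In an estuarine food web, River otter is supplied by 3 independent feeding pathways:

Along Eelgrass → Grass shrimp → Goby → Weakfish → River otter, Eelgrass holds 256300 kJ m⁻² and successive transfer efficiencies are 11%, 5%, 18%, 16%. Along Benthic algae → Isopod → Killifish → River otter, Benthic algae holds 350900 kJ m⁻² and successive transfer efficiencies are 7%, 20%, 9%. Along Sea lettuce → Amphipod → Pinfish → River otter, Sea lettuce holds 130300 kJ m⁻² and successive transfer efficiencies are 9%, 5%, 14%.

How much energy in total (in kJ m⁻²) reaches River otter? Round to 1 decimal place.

Via Eelgrass: 256300 × 0.11 × 0.05 × 0.18 × 0.16 = 40.59792 kJ m⁻²
Via Benthic algae: 350900 × 0.07 × 0.2 × 0.09 = 442.134 kJ m⁻²
Via Sea lettuce: 130300 × 0.09 × 0.05 × 0.14 = 82.089 kJ m⁻²
Total at River otter: 40.59792 + 442.134 + 82.089 = 564.82092 kJ m⁻²

564.8 kJ m⁻²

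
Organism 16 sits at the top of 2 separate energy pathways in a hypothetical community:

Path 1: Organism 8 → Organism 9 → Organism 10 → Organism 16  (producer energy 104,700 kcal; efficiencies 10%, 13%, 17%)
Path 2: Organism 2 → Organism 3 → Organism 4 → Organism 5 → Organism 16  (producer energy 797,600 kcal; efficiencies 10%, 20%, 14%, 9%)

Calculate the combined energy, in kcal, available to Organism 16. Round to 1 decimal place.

432.4 kcal

Path 1: 104700 × 0.1 × 0.13 × 0.17 = 231.387 kcal
Path 2: 797600 × 0.1 × 0.2 × 0.14 × 0.09 = 200.9952 kcal
Total at Organism 16: 231.387 + 200.9952 = 432.3822 kcal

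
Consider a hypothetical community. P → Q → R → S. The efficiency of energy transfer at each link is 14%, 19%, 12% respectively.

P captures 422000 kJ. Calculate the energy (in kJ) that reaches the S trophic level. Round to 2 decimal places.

Q: 422000 × 0.14 = 59080 kJ
R: 59080 × 0.19 = 11225.2 kJ
S: 11225.2 × 0.12 = 1347.024 kJ

1347.02 kJ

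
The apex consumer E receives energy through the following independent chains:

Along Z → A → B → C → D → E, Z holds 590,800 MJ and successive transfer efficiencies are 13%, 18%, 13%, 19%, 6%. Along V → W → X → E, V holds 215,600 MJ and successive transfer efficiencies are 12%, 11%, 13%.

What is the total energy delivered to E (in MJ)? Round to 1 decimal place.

Via Z: 590800 × 0.13 × 0.18 × 0.13 × 0.19 × 0.06 = 20.48823504 MJ
Via V: 215600 × 0.12 × 0.11 × 0.13 = 369.9696 MJ
Total at E: 20.48823504 + 369.9696 = 390.45783504 MJ

390.5 MJ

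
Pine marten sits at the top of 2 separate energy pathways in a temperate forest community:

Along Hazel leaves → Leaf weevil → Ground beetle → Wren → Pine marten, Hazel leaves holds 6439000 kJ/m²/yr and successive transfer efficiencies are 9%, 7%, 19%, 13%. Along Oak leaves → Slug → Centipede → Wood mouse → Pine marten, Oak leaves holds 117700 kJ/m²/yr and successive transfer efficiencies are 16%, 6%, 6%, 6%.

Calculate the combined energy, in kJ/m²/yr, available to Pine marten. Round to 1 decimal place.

1006.0 kJ/m²/yr

Via Hazel leaves: 6439000 × 0.09 × 0.07 × 0.19 × 0.13 = 1001.97279 kJ/m²/yr
Via Oak leaves: 117700 × 0.16 × 0.06 × 0.06 × 0.06 = 4.067712 kJ/m²/yr
Total at Pine marten: 1001.97279 + 4.067712 = 1006.040502 kJ/m²/yr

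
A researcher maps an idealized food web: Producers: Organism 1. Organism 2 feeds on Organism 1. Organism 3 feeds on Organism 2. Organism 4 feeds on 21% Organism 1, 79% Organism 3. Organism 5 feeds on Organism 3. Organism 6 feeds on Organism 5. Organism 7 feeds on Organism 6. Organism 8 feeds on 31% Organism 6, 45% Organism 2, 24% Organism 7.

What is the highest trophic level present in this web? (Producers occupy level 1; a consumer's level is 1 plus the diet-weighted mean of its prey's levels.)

6

Organism 2: 1 + 1 = 2
Organism 3: 1 + 2 = 3
Organism 4: 1 + (0.21×1 + 0.79×3) = 3.58
Organism 5: 1 + 3 = 4
Organism 6: 1 + 4 = 5
Organism 7: 1 + 5 = 6
Organism 8: 1 + (0.31×5 + 0.45×2 + 0.24×6) = 4.89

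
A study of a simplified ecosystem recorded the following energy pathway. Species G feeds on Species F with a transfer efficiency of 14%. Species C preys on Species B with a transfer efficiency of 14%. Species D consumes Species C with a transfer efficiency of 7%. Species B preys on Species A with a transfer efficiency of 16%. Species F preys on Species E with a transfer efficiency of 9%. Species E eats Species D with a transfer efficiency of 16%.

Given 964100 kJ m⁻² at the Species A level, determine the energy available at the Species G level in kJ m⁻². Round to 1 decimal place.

3.0 kJ m⁻²

Species B: 964100 × 0.16 = 154256 kJ m⁻²
Species C: 154256 × 0.14 = 21595.84 kJ m⁻²
Species D: 21595.84 × 0.07 = 1511.7088 kJ m⁻²
Species E: 1511.7088 × 0.16 = 241.873408 kJ m⁻²
Species F: 241.873408 × 0.09 = 21.76860672 kJ m⁻²
Species G: 21.76860672 × 0.14 = 3.0476049408 kJ m⁻²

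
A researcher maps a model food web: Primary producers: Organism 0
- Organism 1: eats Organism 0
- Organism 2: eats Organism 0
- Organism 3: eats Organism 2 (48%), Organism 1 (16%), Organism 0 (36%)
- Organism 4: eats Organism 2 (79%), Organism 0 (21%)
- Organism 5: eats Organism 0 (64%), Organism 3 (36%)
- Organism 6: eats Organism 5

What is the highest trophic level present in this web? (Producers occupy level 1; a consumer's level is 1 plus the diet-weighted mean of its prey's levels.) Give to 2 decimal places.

3.59

Organism 1: 1 + 1 = 2
Organism 2: 1 + 1 = 2
Organism 3: 1 + (0.48×2 + 0.16×2 + 0.36×1) = 2.64
Organism 4: 1 + (0.79×2 + 0.21×1) = 2.79
Organism 5: 1 + (0.64×1 + 0.36×2.64) = 2.5904
Organism 6: 1 + 2.5904 = 3.5904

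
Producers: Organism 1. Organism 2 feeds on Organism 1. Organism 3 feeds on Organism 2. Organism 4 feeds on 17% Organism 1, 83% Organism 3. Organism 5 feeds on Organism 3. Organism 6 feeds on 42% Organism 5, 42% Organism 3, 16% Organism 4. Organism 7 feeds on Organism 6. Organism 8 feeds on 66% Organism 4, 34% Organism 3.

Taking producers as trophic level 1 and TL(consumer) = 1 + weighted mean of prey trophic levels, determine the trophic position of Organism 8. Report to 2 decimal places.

4.44

Organism 2: 1 + 1 = 2
Organism 3: 1 + 2 = 3
Organism 4: 1 + (0.17×1 + 0.83×3) = 3.66
Organism 5: 1 + 3 = 4
Organism 6: 1 + (0.42×4 + 0.42×3 + 0.16×3.66) = 4.5256
Organism 7: 1 + 4.5256 = 5.5256
Organism 8: 1 + (0.66×3.66 + 0.34×3) = 4.4356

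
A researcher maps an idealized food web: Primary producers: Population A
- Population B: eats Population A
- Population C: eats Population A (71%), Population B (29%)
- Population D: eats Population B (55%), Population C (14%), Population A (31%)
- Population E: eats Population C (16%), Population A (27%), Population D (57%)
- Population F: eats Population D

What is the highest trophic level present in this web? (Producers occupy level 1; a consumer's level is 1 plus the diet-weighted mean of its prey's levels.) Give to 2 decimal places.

Population B: 1 + 1 = 2
Population C: 1 + (0.71×1 + 0.29×2) = 2.29
Population D: 1 + (0.55×2 + 0.14×2.29 + 0.31×1) = 2.7306
Population E: 1 + (0.16×2.29 + 0.27×1 + 0.57×2.7306) = 3.192842
Population F: 1 + 2.7306 = 3.7306

3.73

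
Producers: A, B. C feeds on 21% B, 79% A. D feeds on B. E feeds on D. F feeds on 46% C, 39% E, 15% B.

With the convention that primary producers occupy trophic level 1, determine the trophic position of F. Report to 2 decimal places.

C: 1 + (0.21×1 + 0.79×1) = 2
D: 1 + 1 = 2
E: 1 + 2 = 3
F: 1 + (0.46×2 + 0.39×3 + 0.15×1) = 3.24

3.24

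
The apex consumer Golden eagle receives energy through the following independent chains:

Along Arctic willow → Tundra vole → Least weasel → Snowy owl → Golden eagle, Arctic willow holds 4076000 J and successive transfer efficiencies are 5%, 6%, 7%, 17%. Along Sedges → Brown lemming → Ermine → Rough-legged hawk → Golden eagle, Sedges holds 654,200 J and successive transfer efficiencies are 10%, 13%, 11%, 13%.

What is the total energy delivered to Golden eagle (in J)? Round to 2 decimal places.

Via Arctic willow: 4076000 × 0.05 × 0.06 × 0.07 × 0.17 = 145.5132 J
Via Sedges: 654200 × 0.1 × 0.13 × 0.11 × 0.13 = 121.61578 J
Total at Golden eagle: 145.5132 + 121.61578 = 267.12898 J

267.13 J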